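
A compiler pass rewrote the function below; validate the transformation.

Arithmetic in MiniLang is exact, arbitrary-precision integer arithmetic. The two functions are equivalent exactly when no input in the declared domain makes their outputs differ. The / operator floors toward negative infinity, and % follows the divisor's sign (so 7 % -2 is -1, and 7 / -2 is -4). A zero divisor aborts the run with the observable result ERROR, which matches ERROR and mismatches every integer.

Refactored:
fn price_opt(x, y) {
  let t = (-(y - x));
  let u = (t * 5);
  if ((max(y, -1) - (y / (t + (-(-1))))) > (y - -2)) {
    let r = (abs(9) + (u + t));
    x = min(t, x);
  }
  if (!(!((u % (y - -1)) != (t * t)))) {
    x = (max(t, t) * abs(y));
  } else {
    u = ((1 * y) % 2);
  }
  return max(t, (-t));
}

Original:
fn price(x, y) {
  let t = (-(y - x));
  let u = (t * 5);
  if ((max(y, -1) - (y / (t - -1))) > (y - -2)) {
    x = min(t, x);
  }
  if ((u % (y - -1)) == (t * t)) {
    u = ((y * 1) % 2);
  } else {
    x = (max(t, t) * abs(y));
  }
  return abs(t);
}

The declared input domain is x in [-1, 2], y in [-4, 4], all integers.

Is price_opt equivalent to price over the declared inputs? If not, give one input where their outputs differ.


The two versions differ — the changes include arithmetic usage differs, and statement counts differ, and boolean connective usage differs, and min/max/abs usage differs, and local variable names differ, and constant usage differs, and comparison usage differs.
One worked example (x=1, y=-3) — price: t=4, then u=20, then ((max(y, -1) - (y / (t - -1))) > (y - -2)) is true, then x=1, then ((u % (y - -1)) == (t * t)) is false, then x=12, then returns 4; price_opt: t=4, then u=20, then ((max(y, -1) - (y / (t + (-(-1))))) > (y - -2)) is true, then r=33, then x=1, then (!(!((u % (y - -1)) != (t * t)))) is true, then x=12, then returns 4; agreement on 4.
Every one of the 36 inputs gives matching results.
verdict: equivalent


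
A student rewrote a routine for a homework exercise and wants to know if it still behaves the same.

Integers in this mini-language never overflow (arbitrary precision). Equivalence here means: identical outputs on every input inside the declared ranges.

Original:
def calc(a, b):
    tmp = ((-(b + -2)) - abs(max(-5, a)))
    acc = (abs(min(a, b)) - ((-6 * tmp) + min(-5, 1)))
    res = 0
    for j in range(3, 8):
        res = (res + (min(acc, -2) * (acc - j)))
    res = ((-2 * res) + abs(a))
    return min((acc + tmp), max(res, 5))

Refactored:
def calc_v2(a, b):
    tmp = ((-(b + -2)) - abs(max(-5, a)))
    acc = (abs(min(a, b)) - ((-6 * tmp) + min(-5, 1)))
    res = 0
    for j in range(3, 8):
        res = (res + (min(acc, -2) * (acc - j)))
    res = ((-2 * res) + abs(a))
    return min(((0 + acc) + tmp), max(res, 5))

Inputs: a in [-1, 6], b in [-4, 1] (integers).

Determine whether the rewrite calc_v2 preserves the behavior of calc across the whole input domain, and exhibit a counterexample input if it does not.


Equivalent — the differences include arithmetic usage differs; constant usage differs, yet no declared input distinguishes the two.
Spot check at a=0, b=-1 — calc: tmp=3, then acc=24, then res=0, then (j=3), then res=-42, then (j=4), then res=-82, then (j=5), then res=-120, then (j=6), then res=-156, then (j=7), then res=-190, then res=380, then returns 27. calc_v2: tmp=3, then acc=24, then res=0, then (j=3), then res=-42, then (j=4), then res=-82, then (j=5), then res=-120, then (j=6), then res=-156, then (j=7), then res=-190, then res=380, then returns 27. Both give 27.
Every one of the 48 inputs gives matching results.
verdict: equivalent


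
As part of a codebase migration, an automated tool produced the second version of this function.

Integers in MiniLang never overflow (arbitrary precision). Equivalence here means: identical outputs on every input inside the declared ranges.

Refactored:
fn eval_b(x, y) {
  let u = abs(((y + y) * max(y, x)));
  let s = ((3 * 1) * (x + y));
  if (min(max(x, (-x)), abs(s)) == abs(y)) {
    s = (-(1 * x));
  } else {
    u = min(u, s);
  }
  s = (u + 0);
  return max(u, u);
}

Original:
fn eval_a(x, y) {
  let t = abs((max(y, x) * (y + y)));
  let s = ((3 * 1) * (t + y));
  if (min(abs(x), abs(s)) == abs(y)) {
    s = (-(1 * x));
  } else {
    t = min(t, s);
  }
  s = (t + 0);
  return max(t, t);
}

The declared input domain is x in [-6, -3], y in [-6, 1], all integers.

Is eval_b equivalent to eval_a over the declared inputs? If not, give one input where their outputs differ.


Run the pair on x=-6, y=-5.
eval_a: t = 50; s = 135; (min(abs(x), abs(s)) == abs(y)) -> false; t = 50; s = 50; return 50
eval_b: u = 50; s = -33; (min(max(x, (-x)), abs(s)) == abs(y)) -> false; u = -33; s = -33; return -33
50 against -33: the behavior changed.
verdict: not equivalent; witness: x=-6, y=-5


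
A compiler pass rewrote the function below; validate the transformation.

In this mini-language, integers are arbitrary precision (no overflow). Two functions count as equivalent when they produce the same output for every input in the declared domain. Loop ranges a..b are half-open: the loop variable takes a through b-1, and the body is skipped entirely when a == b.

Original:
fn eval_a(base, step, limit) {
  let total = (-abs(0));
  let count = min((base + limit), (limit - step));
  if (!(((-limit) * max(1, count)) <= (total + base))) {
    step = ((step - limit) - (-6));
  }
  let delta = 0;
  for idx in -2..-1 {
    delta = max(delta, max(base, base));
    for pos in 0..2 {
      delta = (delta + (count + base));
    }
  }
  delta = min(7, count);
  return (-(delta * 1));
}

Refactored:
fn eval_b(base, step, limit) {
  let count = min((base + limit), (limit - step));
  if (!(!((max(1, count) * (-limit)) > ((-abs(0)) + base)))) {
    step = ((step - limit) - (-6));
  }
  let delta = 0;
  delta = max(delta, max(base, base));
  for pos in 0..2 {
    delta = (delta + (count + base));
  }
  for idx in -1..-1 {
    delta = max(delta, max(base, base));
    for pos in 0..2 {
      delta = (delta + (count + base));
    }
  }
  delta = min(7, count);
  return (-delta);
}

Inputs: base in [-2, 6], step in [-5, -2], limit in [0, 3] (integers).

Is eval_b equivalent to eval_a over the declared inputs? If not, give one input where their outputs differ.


The two versions differ — the changes include boolean connective usage differs, plus loop structure differs, plus comparison usage differs, plus constant usage differs, plus local variable names differ, plus min/max/abs usage differs, plus arithmetic usage differs, plus statement counts differ.
As a probe, take base=5, step=-5, limit=2: eval_a runs total becomes 0; next count becomes 7; next (!(((-limit) * max(1, count)) <= (total + base))) evaluates to false; next delta becomes 0; next at idx=-2:; next delta becomes 5; next at pos=0:; next delta becomes 17; next at pos=1:; next delta becomes 29; next delta becomes 7; next final value -7; eval_b runs count becomes 7; next (!(!((max(1, count) * (-limit)) > ((-abs(0)) + base)))) evaluates to false; next delta becomes 0; next delta becomes 5; next at pos=0:; next delta becomes 17; next at pos=1:; next delta becomes 29; next idx never enters its loop body; next delta becomes 7; next final value -7; both end at -7.
Across all 144 domain points the two functions coincide.
verdict: equivalent


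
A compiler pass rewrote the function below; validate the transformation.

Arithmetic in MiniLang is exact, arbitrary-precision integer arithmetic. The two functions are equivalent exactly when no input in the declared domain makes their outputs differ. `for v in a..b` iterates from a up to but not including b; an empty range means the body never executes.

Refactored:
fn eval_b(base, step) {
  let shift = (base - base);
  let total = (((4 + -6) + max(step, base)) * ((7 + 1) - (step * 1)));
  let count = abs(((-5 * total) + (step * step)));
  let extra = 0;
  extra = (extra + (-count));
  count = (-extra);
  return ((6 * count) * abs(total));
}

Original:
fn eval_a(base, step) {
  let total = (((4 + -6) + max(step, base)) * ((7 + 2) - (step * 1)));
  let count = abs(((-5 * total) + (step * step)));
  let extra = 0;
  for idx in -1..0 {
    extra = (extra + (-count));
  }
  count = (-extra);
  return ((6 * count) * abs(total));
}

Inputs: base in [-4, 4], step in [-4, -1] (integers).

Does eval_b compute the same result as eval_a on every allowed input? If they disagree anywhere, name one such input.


Run the pair on base=-4, step=-4.
eval_a: total=-78, then count=406, then extra=0, then (idx=-1), then extra=-406, then count=406, then returns 190008
eval_b: shift=0, then total=-72, then count=376, then extra=0, then extra=-376, then count=376, then returns 162432
190008 and 162432 differ, so these are not the same function on this domain.
verdict: not equivalent; witness: base=-4, step=-4


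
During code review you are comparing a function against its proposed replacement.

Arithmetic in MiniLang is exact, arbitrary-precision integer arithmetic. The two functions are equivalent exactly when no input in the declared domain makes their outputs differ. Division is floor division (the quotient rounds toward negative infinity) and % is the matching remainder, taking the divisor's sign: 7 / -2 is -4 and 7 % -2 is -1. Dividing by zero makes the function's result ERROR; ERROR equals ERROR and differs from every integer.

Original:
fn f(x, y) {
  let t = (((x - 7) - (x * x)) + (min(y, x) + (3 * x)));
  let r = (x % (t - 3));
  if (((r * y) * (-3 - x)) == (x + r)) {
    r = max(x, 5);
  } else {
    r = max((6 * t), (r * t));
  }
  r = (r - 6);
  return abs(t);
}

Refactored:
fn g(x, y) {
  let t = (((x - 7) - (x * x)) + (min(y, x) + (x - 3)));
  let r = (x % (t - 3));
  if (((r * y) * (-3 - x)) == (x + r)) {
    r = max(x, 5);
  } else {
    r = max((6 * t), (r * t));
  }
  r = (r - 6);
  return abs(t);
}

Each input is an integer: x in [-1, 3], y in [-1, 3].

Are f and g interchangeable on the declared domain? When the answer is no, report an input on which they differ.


Take x=-1, y=-1.
f: t=-13, then r=-1, then (((r * y) * (-3 - x)) == (x + r)) is true, then r=5, then r=-1, then returns 13
g: t=-14, then r=-1, then (((r * y) * (-3 - x)) == (x + r)) is true, then r=5, then r=-1, then returns 14
13 vs 14 — the two versions disagree here.
verdict: not equivalent; witness: x=-1, y=-1


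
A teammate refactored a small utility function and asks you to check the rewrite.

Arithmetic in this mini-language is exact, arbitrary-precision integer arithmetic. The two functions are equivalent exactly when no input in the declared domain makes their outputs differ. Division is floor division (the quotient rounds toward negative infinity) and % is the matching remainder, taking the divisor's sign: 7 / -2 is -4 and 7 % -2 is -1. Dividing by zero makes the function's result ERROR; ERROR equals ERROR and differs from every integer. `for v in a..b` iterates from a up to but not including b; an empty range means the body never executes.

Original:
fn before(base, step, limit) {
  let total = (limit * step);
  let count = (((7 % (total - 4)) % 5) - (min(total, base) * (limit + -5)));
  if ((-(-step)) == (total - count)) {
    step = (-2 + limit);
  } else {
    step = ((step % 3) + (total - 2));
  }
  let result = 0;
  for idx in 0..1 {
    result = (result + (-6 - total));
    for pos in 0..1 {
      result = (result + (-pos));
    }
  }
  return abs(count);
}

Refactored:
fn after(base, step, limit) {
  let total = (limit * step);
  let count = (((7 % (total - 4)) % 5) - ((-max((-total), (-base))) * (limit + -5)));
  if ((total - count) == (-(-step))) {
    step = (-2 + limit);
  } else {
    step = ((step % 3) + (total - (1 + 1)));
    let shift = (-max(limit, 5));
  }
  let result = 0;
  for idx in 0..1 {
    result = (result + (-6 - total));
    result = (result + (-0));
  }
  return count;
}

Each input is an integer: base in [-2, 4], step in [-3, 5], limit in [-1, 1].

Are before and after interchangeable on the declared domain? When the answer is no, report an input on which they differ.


These are not equivalent — on base=-2, step=-3, limit=-1 the outputs split (12 vs -12).
before: total=3, then count=-12, then ((-(-step)) == (total - count)) is false, then step=1, then result=0, then (idx=0), then result=-9, then (pos=0), then result=-9, then returns 12
after: total=3, then count=-12, then ((total - count) == (-(-step))) is false, then step=1, then shift=-5, then result=0, then (idx=0), then result=-9, then result=-9, then returns -12
verdict: not equivalent; witness: base=-2, step=-3, limit=-1


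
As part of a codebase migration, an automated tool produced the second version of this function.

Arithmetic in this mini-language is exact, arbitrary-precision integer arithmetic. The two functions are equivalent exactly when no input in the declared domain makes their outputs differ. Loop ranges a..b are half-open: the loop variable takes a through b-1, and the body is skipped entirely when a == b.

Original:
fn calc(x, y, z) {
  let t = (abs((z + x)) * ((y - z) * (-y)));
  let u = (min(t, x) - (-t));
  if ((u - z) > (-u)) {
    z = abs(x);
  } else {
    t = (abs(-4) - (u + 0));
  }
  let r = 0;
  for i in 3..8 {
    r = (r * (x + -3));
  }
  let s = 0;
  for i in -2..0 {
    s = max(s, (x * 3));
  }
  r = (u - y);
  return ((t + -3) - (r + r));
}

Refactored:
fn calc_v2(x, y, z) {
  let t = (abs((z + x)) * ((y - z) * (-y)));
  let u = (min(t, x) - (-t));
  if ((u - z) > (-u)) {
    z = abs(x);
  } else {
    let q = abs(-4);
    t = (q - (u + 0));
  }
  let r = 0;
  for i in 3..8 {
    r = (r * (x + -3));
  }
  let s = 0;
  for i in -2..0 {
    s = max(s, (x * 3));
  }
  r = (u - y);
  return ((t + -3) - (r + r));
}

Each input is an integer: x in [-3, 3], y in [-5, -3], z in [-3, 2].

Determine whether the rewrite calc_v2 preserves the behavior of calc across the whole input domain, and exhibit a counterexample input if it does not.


Changes here: local variable names differ, and statement counts differ; the full 126-point sweep finds no disagreement.
verdict: equivalent


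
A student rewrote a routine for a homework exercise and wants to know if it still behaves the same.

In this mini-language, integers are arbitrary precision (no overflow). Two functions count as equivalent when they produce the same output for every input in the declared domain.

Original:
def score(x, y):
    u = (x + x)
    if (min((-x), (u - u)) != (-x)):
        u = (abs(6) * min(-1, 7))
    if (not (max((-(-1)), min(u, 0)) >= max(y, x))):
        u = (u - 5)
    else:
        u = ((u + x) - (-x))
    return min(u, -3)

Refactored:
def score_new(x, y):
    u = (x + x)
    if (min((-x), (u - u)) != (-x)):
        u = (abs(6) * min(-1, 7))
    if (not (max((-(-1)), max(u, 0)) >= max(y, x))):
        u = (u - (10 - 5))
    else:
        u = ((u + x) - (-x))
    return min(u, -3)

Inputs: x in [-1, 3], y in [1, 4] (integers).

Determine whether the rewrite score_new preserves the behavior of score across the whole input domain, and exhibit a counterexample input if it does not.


Equivalent. The one real change (`min(u, 0)` became `max(u, 0)`) has no effect anywhere in the declared ranges.
Every one of the 20 inputs gives matching results.
As a probe, take x=0, y=4: score runs u=0, then (min((-x), (u - u)) != (-x)) is false, then (not (max((-(-1)), min(u, 0)) >= max(y, x))) is true, then u=-5, then returns -5; score_new runs u=0, then (min((-x), (u - u)) != (-x)) is false, then (not (max((-(-1)), max(u, 0)) >= max(y, x))) is true, then u=-5, then returns -5; both end at -5.
verdict: equivalent


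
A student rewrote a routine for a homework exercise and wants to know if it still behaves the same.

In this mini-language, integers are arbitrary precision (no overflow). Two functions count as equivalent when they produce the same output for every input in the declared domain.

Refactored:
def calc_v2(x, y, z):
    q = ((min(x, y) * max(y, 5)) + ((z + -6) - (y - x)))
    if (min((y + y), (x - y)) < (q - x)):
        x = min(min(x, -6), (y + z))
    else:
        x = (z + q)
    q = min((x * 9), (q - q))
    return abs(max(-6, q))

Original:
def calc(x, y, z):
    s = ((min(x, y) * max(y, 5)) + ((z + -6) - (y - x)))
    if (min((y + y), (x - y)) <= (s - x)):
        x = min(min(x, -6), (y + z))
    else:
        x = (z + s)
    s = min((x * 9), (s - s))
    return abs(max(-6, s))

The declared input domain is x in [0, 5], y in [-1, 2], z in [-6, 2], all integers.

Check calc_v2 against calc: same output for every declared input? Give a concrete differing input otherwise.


Evaluate both at x=1, y=1, z=2.
calc: s = 1; (min((y + y), (x - y)) <= (s - x)) -> true; x = -6; s = -54; return 6
calc_v2: q = 1; (min((y + y), (x - y)) < (q - x)) -> false; x = 3; q = 0; return 0
6 vs 0 — the two versions disagree here.
verdict: not equivalent; witness: x=1, y=1, z=2


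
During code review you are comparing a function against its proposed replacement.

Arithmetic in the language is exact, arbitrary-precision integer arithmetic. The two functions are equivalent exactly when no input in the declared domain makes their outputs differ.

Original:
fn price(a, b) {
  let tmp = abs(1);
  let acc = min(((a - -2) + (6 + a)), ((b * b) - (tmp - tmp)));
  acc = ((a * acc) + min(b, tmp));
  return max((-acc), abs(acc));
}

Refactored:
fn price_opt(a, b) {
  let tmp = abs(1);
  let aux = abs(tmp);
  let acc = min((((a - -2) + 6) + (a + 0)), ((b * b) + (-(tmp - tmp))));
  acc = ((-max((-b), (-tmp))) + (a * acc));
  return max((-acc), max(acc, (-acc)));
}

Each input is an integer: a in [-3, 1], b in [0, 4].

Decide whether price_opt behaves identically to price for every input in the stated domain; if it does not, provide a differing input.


Side by side, the visible changes include: constant usage differs; arithmetic usage differs; min/max/abs usage differs; statement counts differ; local variable names differ.
Spot check at a=0, b=1 — price: tmp = 1; acc = 1; acc = 1; return 1. price_opt: tmp = 1; aux = 1; acc = 1; acc = 1; return 1. Both give 1.
Checked all 25 inputs in the declared domain: the outputs agree on every one.
verdict: equivalent


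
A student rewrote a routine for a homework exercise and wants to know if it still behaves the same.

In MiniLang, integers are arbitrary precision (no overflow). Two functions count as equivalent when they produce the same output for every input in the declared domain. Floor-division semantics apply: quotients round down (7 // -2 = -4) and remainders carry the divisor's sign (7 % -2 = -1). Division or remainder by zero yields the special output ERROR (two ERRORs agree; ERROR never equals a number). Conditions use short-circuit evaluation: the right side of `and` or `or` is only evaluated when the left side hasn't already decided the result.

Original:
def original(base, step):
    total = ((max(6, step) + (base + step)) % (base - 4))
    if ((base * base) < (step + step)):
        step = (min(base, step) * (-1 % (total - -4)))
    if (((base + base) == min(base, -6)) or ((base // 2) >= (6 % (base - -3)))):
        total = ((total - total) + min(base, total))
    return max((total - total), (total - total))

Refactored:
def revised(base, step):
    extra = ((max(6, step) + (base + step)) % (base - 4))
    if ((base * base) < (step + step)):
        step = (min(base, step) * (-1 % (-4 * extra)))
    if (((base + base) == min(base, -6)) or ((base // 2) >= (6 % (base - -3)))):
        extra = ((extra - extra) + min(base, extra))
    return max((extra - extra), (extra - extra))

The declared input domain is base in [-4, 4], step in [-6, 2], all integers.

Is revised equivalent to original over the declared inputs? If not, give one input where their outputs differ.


Take base=-1, step=1.
original: total := -4 | ((base * base) < (step + step)): true | divide-by-zero, output ERROR
revised: extra := -4 | ((base * base) < (step + step)): true | step := -15 | (((base + base) == min(base, -6)) or ((base // 2) >= (6 % (base - -3)))): false | result 0
ERROR vs 0 — the two versions disagree here.
verdict: not equivalent; witness: base=-1, step=1


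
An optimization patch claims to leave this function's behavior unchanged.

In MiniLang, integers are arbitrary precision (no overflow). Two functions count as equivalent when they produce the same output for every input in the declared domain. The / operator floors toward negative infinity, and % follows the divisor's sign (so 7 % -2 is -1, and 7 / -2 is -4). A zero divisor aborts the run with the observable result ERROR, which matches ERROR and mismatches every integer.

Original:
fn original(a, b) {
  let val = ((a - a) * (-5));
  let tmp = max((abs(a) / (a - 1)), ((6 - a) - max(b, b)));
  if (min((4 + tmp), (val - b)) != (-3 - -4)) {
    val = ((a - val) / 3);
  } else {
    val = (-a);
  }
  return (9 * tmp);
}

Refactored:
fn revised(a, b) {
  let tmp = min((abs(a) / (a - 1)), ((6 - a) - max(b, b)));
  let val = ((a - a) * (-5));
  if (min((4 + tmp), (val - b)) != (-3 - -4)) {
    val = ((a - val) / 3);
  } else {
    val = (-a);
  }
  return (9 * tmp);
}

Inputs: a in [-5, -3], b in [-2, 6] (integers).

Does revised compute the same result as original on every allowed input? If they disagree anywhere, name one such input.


Try a=-5, b=-2.
original: val = 0; tmp = 13; (min((4 + tmp), (val - b)) != (-3 - -4)) -> true; val = -2; return 117
revised: tmp = -1; val = 0; (min((4 + tmp), (val - b)) != (-3 - -4)) -> true; val = -2; return -9
117 != -9, so the rewrite changes behavior.
verdict: not equivalent; witness: a=-5, b=-2


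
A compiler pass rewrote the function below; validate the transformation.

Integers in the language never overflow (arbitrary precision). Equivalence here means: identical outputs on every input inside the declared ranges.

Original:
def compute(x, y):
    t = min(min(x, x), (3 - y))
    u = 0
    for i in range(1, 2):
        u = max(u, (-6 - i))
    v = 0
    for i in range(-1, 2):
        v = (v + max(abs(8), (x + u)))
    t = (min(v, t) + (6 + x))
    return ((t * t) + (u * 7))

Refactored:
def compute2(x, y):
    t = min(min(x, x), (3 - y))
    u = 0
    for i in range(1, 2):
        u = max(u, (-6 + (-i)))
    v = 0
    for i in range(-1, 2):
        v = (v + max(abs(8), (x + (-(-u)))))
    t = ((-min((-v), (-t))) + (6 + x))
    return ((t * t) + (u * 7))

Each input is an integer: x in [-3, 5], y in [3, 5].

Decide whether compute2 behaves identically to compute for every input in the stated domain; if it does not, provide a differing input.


The rewrite breaks on x=-3, y=3, where the results are 0 and 729.
compute: t = -3; u = 0; [i=1]; u = 0; v = 0; [i=-1]; v = 8; [i=0]; v = 16; [i=1]; v = 24; t = 0; return 0
compute2: t = -3; u = 0; [i=1]; u = 0; v = 0; [i=-1]; v = 8; [i=0]; v = 16; [i=1]; v = 24; t = 27; return 729
verdict: not equivalent; witness: x=-3, y=3


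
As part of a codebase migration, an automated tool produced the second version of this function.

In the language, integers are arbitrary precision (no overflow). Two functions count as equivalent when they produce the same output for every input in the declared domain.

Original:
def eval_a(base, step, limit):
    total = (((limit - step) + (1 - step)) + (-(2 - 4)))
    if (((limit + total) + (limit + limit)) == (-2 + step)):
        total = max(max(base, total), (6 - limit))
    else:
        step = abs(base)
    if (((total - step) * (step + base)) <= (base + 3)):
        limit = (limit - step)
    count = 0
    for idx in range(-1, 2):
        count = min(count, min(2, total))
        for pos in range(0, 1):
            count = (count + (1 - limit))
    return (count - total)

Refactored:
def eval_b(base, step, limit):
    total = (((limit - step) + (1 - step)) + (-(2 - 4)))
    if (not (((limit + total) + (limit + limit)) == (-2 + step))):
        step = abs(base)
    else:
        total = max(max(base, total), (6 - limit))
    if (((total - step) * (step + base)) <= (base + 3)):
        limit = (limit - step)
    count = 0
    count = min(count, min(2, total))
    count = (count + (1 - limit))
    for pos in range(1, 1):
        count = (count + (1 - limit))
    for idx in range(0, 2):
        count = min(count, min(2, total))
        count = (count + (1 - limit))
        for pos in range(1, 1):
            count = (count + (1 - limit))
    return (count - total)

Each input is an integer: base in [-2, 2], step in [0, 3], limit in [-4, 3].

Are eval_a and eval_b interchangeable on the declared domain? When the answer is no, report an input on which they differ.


This is a faithful refactor — min/max/abs usage differs; statement counts differ; boolean connective usage differs; arithmetic usage differs; loop structure differs; constant usage differs, but the computed results match everywhere.
Tracing base=0, step=0, limit=-4: eval_a: total becomes -1; next (((limit + total) + (limit + limit)) == (-2 + step)) evaluates to false; next step becomes 0; next (((total - step) * (step + base)) <= (base + 3)) evaluates to true; next limit becomes -4; next count becomes 0; next at idx=-1:; next count becomes -1; next at pos=0:; next count becomes 4; next at idx=0:; next count becomes -1; next at pos=0:; next count becomes 4; next at idx=1:; next count becomes -1; next at pos=0:; next count becomes 4; next final value 5 | eval_b: total becomes -1; next (not (((limit + total) + (limit + limit)) == (-2 + step))) evaluates to true; next step becomes 0; next (((total - step) * (step + base)) <= (base + 3)) evaluates to true; next limit becomes -4; next count becomes 0; next count becomes -1; next count becomes 4; next pos never enters its loop body; next at idx=0:; next count becomes -1; next count becomes 4; next pos never enters its loop body; next at idx=1:; next count becomes -1; next count becomes 4; next pos never enters its loop body; next final value 5 — matching result 5.
An exhaustive pass over the 160 declared inputs shows identical outputs.
verdict: equivalent


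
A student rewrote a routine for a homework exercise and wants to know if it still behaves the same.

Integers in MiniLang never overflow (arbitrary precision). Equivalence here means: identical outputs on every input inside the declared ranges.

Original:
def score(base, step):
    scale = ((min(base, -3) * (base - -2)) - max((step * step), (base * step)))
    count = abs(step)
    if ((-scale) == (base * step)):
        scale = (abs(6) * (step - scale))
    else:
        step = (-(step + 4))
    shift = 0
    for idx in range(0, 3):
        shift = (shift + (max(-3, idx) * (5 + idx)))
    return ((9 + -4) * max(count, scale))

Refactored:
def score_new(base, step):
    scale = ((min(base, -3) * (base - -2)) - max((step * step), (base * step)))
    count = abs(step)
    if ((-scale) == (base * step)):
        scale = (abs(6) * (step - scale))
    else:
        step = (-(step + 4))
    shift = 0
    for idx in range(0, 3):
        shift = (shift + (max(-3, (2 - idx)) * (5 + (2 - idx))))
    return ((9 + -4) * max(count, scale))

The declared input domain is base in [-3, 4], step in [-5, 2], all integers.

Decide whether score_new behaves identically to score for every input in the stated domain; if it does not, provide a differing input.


Side by side, the visible changes include: arithmetic usage differs; and constant usage differs.
Spot check at base=0, step=2 — score: scale becomes -10; next count becomes 2; next ((-scale) == (base * step)) evaluates to false; next step becomes -6; next shift becomes 0; next at idx=0:; next shift becomes 0; next at idx=1:; next shift becomes 6; next at idx=2:; next shift becomes 20; next final value 10. score_new: scale becomes -10; next count becomes 2; next ((-scale) == (base * step)) evaluates to false; next step becomes -6; next shift becomes 0; next at idx=0:; next shift becomes 14; next at idx=1:; next shift becomes 20; next at idx=2:; next shift becomes 20; next final value 10. Both give 10.
Checked all 64 inputs in the declared domain: the outputs agree on every one.
verdict: equivalent


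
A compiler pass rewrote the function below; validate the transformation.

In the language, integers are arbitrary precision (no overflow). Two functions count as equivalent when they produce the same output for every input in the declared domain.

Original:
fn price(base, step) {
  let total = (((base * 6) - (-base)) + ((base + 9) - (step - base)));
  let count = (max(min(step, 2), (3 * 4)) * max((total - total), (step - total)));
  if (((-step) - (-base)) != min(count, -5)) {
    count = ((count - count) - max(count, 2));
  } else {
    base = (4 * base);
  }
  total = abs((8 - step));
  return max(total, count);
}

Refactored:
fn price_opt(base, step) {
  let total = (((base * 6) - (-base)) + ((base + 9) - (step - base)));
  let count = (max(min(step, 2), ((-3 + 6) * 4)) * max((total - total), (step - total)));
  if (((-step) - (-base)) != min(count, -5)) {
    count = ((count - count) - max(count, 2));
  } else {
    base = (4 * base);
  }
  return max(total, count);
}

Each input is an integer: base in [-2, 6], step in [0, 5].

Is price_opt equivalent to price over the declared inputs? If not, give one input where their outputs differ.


Evaluate both at base=-2, step=0.
price: total becomes -9; next count becomes 108; next (((-step) - (-base)) != min(count, -5)) evaluates to true; next count becomes -108; next total becomes 8; next final value 8
price_opt: total becomes -9; next count becomes 108; next (((-step) - (-base)) != min(count, -5)) evaluates to true; next count becomes -108; next final value -9
8 vs -9 — the two versions disagree here.
verdict: not equivalent; witness: base=-2, step=0


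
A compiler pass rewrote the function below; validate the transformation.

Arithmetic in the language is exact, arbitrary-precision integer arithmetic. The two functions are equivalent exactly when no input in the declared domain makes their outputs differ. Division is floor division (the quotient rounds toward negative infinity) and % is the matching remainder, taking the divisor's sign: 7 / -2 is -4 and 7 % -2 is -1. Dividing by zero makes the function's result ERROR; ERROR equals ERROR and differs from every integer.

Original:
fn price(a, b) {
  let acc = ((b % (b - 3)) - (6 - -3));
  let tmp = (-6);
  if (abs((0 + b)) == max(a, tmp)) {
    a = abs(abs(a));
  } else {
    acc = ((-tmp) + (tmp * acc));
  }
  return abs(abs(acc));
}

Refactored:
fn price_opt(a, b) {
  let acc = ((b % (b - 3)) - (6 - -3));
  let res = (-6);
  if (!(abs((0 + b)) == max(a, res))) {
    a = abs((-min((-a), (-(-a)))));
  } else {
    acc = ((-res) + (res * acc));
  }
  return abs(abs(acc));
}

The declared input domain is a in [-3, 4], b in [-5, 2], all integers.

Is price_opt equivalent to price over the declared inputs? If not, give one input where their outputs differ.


Run the pair on a=-3, b=-5.
price: acc = -14; tmp = -6; (abs((0 + b)) == max(a, tmp)) -> false; acc = 90; return 90
price_opt: acc = -14; res = -6; (!(abs((0 + b)) == max(a, res))) -> true; a = 3; return 14
90 and 14 differ, so these are not the same function on this domain.
verdict: not equivalent; witness: a=-3, b=-5


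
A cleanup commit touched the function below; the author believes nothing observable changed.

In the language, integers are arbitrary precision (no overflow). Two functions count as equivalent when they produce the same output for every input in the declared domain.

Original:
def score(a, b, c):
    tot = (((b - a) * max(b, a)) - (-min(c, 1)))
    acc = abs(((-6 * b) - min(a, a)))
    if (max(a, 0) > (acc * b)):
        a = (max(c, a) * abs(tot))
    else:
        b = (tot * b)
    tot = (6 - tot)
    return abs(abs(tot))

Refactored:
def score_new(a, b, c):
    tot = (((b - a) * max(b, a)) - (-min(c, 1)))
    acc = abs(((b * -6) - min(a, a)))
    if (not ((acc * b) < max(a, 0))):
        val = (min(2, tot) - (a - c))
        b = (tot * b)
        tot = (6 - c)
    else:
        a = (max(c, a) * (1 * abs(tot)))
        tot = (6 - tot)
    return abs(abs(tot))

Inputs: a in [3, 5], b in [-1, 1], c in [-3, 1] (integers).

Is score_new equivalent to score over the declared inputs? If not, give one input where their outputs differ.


At a=3, b=1, c=-3: score gives 15, score_new gives 9.
verdict: not equivalent; witness: a=3, b=1, c=-3


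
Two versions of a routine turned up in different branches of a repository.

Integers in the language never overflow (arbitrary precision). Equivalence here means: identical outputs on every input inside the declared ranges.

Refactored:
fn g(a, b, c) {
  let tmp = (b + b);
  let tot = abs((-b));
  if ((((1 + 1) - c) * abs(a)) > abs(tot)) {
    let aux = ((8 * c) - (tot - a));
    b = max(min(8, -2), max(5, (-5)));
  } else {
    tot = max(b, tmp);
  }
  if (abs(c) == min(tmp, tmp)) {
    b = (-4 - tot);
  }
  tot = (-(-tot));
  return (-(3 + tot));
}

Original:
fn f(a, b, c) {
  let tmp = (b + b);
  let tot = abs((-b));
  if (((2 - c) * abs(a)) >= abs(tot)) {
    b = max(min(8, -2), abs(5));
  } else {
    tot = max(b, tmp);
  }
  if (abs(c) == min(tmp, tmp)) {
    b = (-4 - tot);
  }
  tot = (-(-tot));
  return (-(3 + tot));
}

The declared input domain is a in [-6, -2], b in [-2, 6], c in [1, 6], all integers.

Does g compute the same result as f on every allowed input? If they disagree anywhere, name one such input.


Take a=-6, b=6, c=1.
f: tmp := 12 | tot := 6 | (((2 - c) * abs(a)) >= abs(tot)): true | b := 5 | (abs(c) == min(tmp, tmp)): false | tot := 6 | result -9
g: tmp := 12 | tot := 6 | ((((1 + 1) - c) * abs(a)) > abs(tot)): false | tot := 12 | (abs(c) == min(tmp, tmp)): false | tot := 12 | result -15
-9 != -15, so the rewrite changes behavior.
verdict: not equivalent; witness: a=-6, b=6, c=1


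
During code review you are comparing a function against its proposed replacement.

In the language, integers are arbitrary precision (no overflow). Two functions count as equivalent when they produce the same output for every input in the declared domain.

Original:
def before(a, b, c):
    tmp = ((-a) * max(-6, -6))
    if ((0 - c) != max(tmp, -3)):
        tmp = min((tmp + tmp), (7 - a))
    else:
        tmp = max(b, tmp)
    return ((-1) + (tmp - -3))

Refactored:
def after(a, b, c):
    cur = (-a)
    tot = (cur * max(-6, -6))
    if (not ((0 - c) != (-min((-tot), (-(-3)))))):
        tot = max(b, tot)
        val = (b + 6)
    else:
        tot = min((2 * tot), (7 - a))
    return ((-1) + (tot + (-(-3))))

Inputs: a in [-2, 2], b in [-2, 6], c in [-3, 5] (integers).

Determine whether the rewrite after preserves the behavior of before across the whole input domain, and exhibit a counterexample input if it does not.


This is a faithful refactor — statement counts differ; and min/max/abs usage differs; and boolean connective usage differs; and local variable names differ; and arithmetic usage differs; and constant usage differs, but the computed results match everywhere.
One worked example (a=-2, b=3, c=-3) — before: tmp = -12; ((0 - c) != max(tmp, -3)) -> true; tmp = -24; return -22; after: cur = 2; tot = -12; (not ((0 - c) != (-min((-tot), (-(-3)))))) -> false; tot = -24; return -22; agreement on -22.
Sweeping the whole domain (405 inputs) finds no disagreement.
verdict: equivalent


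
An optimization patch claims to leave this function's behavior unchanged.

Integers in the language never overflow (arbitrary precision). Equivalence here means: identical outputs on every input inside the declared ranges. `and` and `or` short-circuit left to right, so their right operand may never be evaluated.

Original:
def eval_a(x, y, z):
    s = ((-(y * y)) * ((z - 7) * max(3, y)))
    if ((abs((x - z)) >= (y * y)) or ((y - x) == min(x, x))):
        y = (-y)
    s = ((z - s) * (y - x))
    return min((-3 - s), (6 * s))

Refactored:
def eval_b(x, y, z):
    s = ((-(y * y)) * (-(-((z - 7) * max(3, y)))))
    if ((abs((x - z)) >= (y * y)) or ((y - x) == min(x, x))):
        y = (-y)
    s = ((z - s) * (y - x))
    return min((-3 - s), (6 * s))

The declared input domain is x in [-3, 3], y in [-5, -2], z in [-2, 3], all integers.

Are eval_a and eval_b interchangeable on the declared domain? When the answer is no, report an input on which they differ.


Behavior is preserved: although same computation, different form, the outputs never diverge.
As a probe, take x=-3, y=-2, z=0: eval_a runs s becomes 84; next ((abs((x - z)) >= (y * y)) or ((y - x) == min(x, x))) evaluates to false; next s becomes -84; next final value -504; eval_b runs s becomes 84; next ((abs((x - z)) >= (y * y)) or ((y - x) == min(x, x))) evaluates to false; next s becomes -84; next final value -504; both end at -504.
An exhaustive pass over the 168 declared inputs shows identical outputs.
verdict: equivalent


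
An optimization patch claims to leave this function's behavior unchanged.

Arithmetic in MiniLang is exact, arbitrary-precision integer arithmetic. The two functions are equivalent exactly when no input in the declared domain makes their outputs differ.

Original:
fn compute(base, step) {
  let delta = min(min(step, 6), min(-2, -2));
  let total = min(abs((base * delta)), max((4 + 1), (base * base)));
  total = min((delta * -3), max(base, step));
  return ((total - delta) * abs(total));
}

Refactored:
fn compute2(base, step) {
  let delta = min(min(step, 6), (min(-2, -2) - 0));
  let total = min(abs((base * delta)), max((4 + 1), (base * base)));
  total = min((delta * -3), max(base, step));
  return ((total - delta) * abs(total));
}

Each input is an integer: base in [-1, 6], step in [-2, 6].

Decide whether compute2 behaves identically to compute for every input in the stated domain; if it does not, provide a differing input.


Differences: arithmetic usage differs, plus constant usage differs — yet all 72 inputs agree.
verdict: equivalent


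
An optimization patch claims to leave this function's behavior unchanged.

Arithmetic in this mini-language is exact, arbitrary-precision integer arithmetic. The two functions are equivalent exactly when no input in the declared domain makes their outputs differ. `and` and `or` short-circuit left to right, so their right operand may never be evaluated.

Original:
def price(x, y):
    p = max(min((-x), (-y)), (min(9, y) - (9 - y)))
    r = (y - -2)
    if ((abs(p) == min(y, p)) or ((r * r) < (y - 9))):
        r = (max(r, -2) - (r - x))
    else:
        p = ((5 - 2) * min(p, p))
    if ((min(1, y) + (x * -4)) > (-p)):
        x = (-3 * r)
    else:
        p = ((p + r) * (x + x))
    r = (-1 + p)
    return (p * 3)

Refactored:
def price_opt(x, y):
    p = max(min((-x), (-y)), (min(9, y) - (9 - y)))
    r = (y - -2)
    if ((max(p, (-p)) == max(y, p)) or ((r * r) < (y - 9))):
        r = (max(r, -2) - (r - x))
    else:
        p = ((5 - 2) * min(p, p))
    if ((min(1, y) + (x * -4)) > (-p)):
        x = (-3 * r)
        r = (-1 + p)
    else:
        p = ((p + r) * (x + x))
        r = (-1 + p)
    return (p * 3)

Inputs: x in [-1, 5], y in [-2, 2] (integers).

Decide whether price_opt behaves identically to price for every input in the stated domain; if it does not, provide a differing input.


Not equivalent: x=-1, y=-2 separates them (9 vs 3).
price: p becomes 1; next r becomes 0; next ((abs(p) == min(y, p)) or ((r * r) < (y - 9))) evaluates to false; next p becomes 3; next ((min(1, y) + (x * -4)) > (-p)) evaluates to true; next x becomes 0; next r becomes 2; next final value 9
price_opt: p becomes 1; next r becomes 0; next ((max(p, (-p)) == max(y, p)) or ((r * r) < (y - 9))) evaluates to true; next r becomes -1; next ((min(1, y) + (x * -4)) > (-p)) evaluates to true; next x becomes 3; next r becomes 0; next final value 3
verdict: not equivalent; witness: x=-1, y=-2


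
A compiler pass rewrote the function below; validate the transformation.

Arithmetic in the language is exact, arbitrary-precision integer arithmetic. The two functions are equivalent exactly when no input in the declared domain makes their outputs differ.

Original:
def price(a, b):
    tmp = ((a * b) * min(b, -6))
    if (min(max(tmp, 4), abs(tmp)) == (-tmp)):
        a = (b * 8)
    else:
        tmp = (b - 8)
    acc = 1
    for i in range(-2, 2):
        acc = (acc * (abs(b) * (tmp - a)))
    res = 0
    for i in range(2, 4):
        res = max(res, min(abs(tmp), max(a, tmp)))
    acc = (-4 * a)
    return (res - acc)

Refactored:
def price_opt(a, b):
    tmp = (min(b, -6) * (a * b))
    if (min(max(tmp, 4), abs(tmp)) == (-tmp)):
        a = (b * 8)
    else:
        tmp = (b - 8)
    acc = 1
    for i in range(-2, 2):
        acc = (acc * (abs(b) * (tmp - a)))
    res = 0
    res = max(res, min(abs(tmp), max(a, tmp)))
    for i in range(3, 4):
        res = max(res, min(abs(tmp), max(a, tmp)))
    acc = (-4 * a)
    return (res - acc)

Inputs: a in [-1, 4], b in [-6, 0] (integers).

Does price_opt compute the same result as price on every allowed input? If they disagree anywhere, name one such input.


This is a faithful refactor — min/max/abs usage differs; also loop structure differs; also statement counts differ, but the computed results match everywhere.
One worked example (a=4, b=-1) — price: tmp=24, then (min(max(tmp, 4), abs(tmp)) == (-tmp)) is false, then tmp=-9, then acc=1, then (i=-2), then acc=-13, then (i=-1), then acc=169, then (i=0), then acc=-2197, then (i=1), then acc=28561, then res=0, then (i=2), then res=4, then (i=3), then res=4, then acc=-16, then returns 20; price_opt: tmp=24, then (min(max(tmp, 4), abs(tmp)) == (-tmp)) is false, then tmp=-9, then acc=1, then (i=-2), then acc=-13, then (i=-1), then acc=169, then (i=0), then acc=-2197, then (i=1), then acc=28561, then res=0, then res=4, then (i=3), then res=4, then acc=-16, then returns 20; agreement on 20.
Every one of the 42 inputs gives matching results.
verdict: equivalent
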